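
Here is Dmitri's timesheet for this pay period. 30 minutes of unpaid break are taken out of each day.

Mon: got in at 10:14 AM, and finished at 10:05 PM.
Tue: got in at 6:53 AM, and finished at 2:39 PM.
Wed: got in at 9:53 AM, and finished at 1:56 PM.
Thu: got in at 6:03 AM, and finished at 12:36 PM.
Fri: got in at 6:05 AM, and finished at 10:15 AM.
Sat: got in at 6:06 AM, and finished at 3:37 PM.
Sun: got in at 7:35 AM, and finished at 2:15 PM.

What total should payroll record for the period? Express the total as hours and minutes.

Mon: 10:14 AM–10:05 PM = 11 h 51 min; less 30 min break → 11 h 21 min
Tue: 6:53 AM–2:39 PM = 7 h 46 min; less 30 min break → 7 h 16 min
Wed: 9:53 AM–1:56 PM = 4 h 3 min; less 30 min break → 3 h 33 min
Thu: 6:03 AM–12:36 PM = 6 h 33 min; less 30 min break → 6 h 3 min
Fri: 6:05 AM–10:15 AM = 4 h 10 min; less 30 min break → 3 h 40 min
Sat: 6:06 AM–3:37 PM = 9 h 31 min; less 30 min break → 9 h 1 min
Sun: 7:35 AM–2:15 PM = 6 h 40 min; less 30 min break → 6 h 10 min
Total: 11 h 21 min + 7 h 16 min + 3 h 33 min + 6 h 3 min + 3 h 40 min + 9 h 1 min + 6 h 10 min = 47 h 4 min.

47 h 4 min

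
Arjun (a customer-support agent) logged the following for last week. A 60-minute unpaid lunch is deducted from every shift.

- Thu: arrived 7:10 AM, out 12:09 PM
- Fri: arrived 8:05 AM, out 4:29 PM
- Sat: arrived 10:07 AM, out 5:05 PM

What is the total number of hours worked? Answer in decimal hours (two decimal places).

Thu: 7:10 AM–12:09 PM = 4 h 59 min; less 60 min break → 3 h 59 min
Fri: 8:05 AM–4:29 PM = 8 h 24 min; less 60 min break → 7 h 24 min
Sat: 10:07 AM–5:05 PM = 6 h 58 min; less 60 min break → 5 h 58 min
Total: 3 h 59 min + 7 h 24 min + 5 h 58 min = 17 h 21 min.

17.35 hours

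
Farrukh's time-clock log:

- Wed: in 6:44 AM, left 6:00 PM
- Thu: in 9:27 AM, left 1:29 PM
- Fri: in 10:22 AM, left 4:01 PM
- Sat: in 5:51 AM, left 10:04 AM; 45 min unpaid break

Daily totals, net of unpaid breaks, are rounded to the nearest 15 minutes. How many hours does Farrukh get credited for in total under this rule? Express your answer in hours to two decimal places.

Wed: 6:44 AM–6:00 PM = 11 h 16 min → rounds to 11 h 15 min
Thu: 9:27 AM–1:29 PM = 4 h 2 min → rounds to 4 h 0 min
Fri: 10:22 AM–4:01 PM = 5 h 39 min → rounds to 5 h 45 min
Sat: 5:51 AM–10:04 AM = 4 h 13 min − 45 min = 3 h 28 min → rounds to 3 h 30 min
Total credited: 24 h 30 min.

24.50 hours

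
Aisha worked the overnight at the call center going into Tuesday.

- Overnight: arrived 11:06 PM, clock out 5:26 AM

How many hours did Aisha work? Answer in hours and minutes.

Overnight: 11:06 PM → midnight = 0 h 54 min; midnight → 5:26 AM = 5 h 26 min; span 6 h 20 min

6 h 20 min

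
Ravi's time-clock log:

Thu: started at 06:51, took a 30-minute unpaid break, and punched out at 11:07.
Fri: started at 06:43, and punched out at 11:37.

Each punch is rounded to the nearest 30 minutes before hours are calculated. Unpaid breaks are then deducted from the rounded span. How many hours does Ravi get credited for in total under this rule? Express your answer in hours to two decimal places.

8.50 hours

Thu: in 06:51→07:00, out 11:07→11:00; 4 h 0 min − 30 min = 3 h 30 min
Fri: in 06:43→06:30, out 11:37→11:30; 5 h 0 min
Total credited: 8 h 30 min.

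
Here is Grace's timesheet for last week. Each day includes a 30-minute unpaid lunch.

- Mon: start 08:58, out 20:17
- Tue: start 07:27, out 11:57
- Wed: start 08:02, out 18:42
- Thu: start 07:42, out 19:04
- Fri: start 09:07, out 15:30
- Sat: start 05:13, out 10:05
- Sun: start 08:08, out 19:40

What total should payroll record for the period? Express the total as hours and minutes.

Mon: 08:58–20:17 = 11 h 19 min; less 30 min break → 10 h 49 min
Tue: 07:27–11:57 = 4 h 30 min; less 30 min break → 4 h 0 min
Wed: 08:02–18:42 = 10 h 40 min; less 30 min break → 10 h 10 min
Thu: 07:42–19:04 = 11 h 22 min; less 30 min break → 10 h 52 min
Fri: 09:07–15:30 = 6 h 23 min; less 30 min break → 5 h 53 min
Sat: 05:13–10:05 = 4 h 52 min; less 30 min break → 4 h 22 min
Sun: 08:08–19:40 = 11 h 32 min; less 30 min break → 11 h 2 min
Total: 10 h 49 min + 4 h 0 min + 10 h 10 min + 10 h 52 min + 5 h 53 min + 4 h 22 min + 11 h 2 min = 57 h 8 min.

57 h 8 min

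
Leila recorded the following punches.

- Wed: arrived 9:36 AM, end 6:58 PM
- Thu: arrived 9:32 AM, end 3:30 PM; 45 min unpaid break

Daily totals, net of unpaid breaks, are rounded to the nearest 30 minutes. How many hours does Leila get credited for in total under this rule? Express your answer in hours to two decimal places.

14.50 hours

Wed: 9:36 AM–6:58 PM = 9 h 22 min → rounds to 9 h 30 min
Thu: 9:32 AM–3:30 PM = 5 h 58 min − 45 min = 5 h 13 min → rounds to 5 h 0 min
Total credited: 14 h 30 min.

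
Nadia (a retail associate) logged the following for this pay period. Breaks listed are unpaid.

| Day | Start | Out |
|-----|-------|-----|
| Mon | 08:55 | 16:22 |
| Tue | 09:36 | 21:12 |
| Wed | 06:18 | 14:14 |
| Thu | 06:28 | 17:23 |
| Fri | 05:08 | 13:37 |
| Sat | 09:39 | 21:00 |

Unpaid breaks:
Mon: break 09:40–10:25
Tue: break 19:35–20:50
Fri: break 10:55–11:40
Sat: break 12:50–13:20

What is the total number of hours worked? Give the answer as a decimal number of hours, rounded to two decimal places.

Mon: 08:55–16:22 = 7 h 27 min; less 45 min break → 6 h 42 min
Tue: 09:36–21:12 = 11 h 36 min; less 75 min break → 10 h 21 min
Wed: 06:18–14:14 = 7 h 56 min
Thu: 06:28–17:23 = 10 h 55 min
Fri: 05:08–13:37 = 8 h 29 min; less 45 min break → 7 h 44 min
Sat: 09:39–21:00 = 11 h 21 min; less 30 min break → 10 h 51 min
Total: 6 h 42 min + 10 h 21 min + 7 h 56 min + 10 h 55 min + 7 h 44 min + 10 h 51 min = 54 h 29 min.

54.48 hours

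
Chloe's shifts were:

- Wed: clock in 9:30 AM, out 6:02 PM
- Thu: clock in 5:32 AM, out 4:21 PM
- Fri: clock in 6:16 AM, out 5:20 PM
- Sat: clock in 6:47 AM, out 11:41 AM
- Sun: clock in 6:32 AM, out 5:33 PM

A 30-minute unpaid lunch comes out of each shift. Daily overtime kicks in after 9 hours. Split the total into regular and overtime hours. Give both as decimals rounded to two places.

Wed: 9:30 AM–6:02 PM = 8 h 32 min; less 30 min break → 8 h 2 min
Thu: 5:32 AM–4:21 PM = 10 h 49 min; less 30 min break → 10 h 19 min
Fri: 6:16 AM–5:20 PM = 11 h 4 min; less 30 min break → 10 h 34 min
Sat: 6:47 AM–11:41 AM = 4 h 54 min; less 30 min break → 4 h 24 min
Sun: 6:32 AM–5:33 PM = 11 h 1 min; less 30 min break → 10 h 31 min
Wed reg 8 h 2 min / OT 0 h 0 min; Thu reg 9 h 0 min / OT 1 h 19 min; Fri reg 9 h 0 min / OT 1 h 34 min; Sat reg 4 h 24 min / OT 0 h 0 min; Sun reg 9 h 0 min / OT 1 h 31 min.
Totals: regular 39 h 26 min, overtime 4 h 24 min.

Regular 39.43 hours, overtime 4.40 hours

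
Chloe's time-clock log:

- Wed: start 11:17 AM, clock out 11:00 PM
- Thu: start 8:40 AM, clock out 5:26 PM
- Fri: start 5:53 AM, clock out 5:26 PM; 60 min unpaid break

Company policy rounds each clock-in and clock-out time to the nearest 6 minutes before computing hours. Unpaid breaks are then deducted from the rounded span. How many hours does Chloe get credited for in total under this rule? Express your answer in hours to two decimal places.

Wed: in 11:17 AM→11:18 AM, out 11:00 PM→11:00 PM; 11 h 42 min
Thu: in 8:40 AM→8:42 AM, out 5:26 PM→5:24 PM; 8 h 42 min
Fri: in 5:53 AM→5:54 AM, out 5:26 PM→5:24 PM; 11 h 30 min − 60 min = 10 h 30 min
Total credited: 30 h 54 min.

30.90 hours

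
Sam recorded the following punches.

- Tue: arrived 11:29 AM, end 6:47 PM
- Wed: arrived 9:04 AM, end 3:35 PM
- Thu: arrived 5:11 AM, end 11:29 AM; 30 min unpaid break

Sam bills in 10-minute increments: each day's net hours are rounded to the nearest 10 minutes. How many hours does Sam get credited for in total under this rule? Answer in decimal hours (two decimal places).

Tue: 11:29 AM–6:47 PM = 7 h 18 min → rounds to 7 h 20 min
Wed: 9:04 AM–3:35 PM = 6 h 31 min → rounds to 6 h 30 min
Thu: 5:11 AM–11:29 AM = 6 h 18 min − 30 min = 5 h 48 min → rounds to 5 h 50 min
Total credited: 19 h 40 min.

19.67 hours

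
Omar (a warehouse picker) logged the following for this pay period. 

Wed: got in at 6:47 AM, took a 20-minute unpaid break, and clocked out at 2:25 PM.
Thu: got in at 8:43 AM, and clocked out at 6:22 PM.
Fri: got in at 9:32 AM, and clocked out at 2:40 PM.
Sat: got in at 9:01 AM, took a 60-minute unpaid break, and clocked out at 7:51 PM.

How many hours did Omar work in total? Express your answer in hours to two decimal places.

Wed: 6:47 AM–2:25 PM = 7 h 38 min; less 20 min break → 7 h 18 min
Thu: 8:43 AM–6:22 PM = 9 h 39 min
Fri: 9:32 AM–2:40 PM = 5 h 8 min
Sat: 9:01 AM–7:51 PM = 10 h 50 min; less 60 min break → 9 h 50 min
Total: 7 h 18 min + 9 h 39 min + 5 h 8 min + 9 h 50 min = 31 h 55 min.

31.92 hours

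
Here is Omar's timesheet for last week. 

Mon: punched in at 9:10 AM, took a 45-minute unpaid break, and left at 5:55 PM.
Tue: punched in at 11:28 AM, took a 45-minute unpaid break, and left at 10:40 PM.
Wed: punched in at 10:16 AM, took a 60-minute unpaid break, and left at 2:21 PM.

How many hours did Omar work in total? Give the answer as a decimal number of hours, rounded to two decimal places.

21.53 hours

Mon: 9:10 AM–5:55 PM = 8 h 45 min; less 45 min break → 8 h 0 min
Tue: 11:28 AM–10:40 PM = 11 h 12 min; less 45 min break → 10 h 27 min
Wed: 10:16 AM–2:21 PM = 4 h 5 min; less 60 min break → 3 h 5 min
Total: 8 h 0 min + 10 h 27 min + 3 h 5 min = 21 h 32 min.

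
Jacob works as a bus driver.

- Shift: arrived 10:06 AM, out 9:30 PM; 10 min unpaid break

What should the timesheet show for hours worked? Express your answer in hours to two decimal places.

Shift: 10:06 AM–9:30 PM = 11 h 24 min; less 10 min break → 11 h 14 min

11.23 hours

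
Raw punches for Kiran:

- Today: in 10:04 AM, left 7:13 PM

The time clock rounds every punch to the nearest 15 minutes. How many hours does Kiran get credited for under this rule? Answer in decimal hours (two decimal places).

9.25 hours

Today: in 10:04 AM→10:00 AM, out 7:13 PM→7:15 PM; 9 h 15 min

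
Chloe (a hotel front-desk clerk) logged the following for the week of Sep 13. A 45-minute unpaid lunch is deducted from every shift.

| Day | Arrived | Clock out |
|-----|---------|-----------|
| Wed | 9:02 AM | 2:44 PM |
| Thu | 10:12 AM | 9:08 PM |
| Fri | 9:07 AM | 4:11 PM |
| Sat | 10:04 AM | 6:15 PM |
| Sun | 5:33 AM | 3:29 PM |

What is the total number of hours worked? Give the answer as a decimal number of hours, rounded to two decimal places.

Wed: 9:02 AM–2:44 PM = 5 h 42 min; less 45 min break → 4 h 57 min
Thu: 10:12 AM–9:08 PM = 10 h 56 min; less 45 min break → 10 h 11 min
Fri: 9:07 AM–4:11 PM = 7 h 4 min; less 45 min break → 6 h 19 min
Sat: 10:04 AM–6:15 PM = 8 h 11 min; less 45 min break → 7 h 26 min
Sun: 5:33 AM–3:29 PM = 9 h 56 min; less 45 min break → 9 h 11 min
Total: 4 h 57 min + 10 h 11 min + 6 h 19 min + 7 h 26 min + 9 h 11 min = 38 h 4 min.

38.07 hours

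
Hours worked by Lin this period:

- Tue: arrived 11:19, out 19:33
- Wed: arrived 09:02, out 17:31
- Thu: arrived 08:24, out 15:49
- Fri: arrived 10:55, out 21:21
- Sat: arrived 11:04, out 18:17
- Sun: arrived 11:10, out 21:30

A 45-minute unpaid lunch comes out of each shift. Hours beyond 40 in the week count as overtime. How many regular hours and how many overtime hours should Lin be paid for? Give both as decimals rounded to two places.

Tue: 11:19–19:33 = 8 h 14 min; less 45 min break → 7 h 29 min
Wed: 09:02–17:31 = 8 h 29 min; less 45 min break → 7 h 44 min
Thu: 08:24–15:49 = 7 h 25 min; less 45 min break → 6 h 40 min
Fri: 10:55–21:21 = 10 h 26 min; less 45 min break → 9 h 41 min
Sat: 11:04–18:17 = 7 h 13 min; less 45 min break → 6 h 28 min
Sun: 11:10–21:30 = 10 h 20 min; less 45 min break → 9 h 35 min
Total worked: 47 h 37 min = 47.62 h.
Threshold 40 h → overtime 7 h 37 min, regular 40 h 0 min.

Regular 40.00 hours, overtime 7.62 hours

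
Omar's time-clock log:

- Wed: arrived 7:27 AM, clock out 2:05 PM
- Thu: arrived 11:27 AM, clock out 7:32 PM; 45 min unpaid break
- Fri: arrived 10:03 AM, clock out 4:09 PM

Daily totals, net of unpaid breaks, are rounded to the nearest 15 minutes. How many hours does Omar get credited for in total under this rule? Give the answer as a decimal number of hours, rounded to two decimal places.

20.00 hours

Wed: 7:27 AM–2:05 PM = 6 h 38 min → rounds to 6 h 45 min
Thu: 11:27 AM–7:32 PM = 8 h 5 min − 45 min = 7 h 20 min → rounds to 7 h 15 min
Fri: 10:03 AM–4:09 PM = 6 h 6 min → rounds to 6 h 0 min
Total credited: 20 h 0 min.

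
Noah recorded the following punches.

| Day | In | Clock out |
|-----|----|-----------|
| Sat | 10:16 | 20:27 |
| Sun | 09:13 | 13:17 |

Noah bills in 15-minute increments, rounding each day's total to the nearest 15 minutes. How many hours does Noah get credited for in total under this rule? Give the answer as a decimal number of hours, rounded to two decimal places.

14.25 hours

Sat: 10:16–20:27 = 10 h 11 min → rounds to 10 h 15 min
Sun: 09:13–13:17 = 4 h 4 min → rounds to 4 h 0 min
Total credited: 14 h 15 min.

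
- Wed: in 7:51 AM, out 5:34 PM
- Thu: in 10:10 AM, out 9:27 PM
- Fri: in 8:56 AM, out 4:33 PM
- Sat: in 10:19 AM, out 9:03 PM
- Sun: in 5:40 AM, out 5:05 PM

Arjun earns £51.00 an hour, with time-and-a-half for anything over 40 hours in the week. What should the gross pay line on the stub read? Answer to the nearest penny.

Wed: 7:51 AM–5:34 PM = 9 h 43 min
Thu: 10:10 AM–9:27 PM = 11 h 17 min
Fri: 8:56 AM–4:33 PM = 7 h 37 min
Sat: 10:19 AM–9:03 PM = 10 h 44 min
Sun: 5:40 AM–5:05 PM = 11 h 25 min
Total worked: 50 h 46 min = 3046 min.
Regular 40 h 0 min = 2400 min at £51.00/h; overtime 10 h 46 min = 646 min at £76.50/h.
Pay = (2400 × £51.00 + 646 × £76.50) ÷ 60 = £2863.65.

£2863.65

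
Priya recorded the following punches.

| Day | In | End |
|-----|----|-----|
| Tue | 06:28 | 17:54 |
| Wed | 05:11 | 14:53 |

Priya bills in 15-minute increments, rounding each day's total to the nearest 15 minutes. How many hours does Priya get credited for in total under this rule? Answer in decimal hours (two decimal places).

Tue: 06:28–17:54 = 11 h 26 min → rounds to 11 h 30 min
Wed: 05:11–14:53 = 9 h 42 min → rounds to 9 h 45 min
Total credited: 21 h 15 min.

21.25 hours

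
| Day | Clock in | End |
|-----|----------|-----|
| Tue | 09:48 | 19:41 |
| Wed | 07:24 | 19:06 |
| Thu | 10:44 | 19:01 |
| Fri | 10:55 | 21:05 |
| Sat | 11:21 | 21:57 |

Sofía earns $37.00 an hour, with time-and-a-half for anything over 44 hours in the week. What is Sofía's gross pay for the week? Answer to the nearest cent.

Tue: 09:48–19:41 = 9 h 53 min
Wed: 07:24–19:06 = 11 h 42 min
Thu: 10:44–19:01 = 8 h 17 min
Fri: 10:55–21:05 = 10 h 10 min
Sat: 11:21–21:57 = 10 h 36 min
Total worked: 50 h 38 min = 3038 min.
Regular 44 h 0 min = 2640 min at $37.00/h; overtime 6 h 38 min = 398 min at $55.50/h.
Pay = (2640 × $37.00 + 398 × $55.50) ÷ 60 = $1996.15.

$1996.15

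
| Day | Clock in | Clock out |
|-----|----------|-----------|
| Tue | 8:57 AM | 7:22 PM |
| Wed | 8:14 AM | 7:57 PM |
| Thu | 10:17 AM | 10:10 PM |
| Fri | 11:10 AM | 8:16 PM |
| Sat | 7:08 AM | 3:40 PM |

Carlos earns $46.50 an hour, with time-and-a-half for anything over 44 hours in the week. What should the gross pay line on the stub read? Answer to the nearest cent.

$2579.59

Tue: 8:57 AM–7:22 PM = 10 h 25 min
Wed: 8:14 AM–7:57 PM = 11 h 43 min
Thu: 10:17 AM–10:10 PM = 11 h 53 min
Fri: 11:10 AM–8:16 PM = 9 h 6 min
Sat: 7:08 AM–3:40 PM = 8 h 32 min
Total worked: 51 h 39 min = 3099 min.
Regular 44 h 0 min = 2640 min at $46.50/h; overtime 7 h 39 min = 459 min at $69.75/h.
Pay = (2640 × $46.50 + 459 × $69.75) ÷ 60 = $2579.59.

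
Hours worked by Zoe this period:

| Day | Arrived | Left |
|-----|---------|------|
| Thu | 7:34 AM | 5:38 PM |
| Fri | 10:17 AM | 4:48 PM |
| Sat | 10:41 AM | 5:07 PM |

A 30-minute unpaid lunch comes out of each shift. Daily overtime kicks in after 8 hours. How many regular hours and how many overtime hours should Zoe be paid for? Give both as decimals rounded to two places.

Regular 19.95 hours, overtime 1.57 hours

Thu: 7:34 AM–5:38 PM = 10 h 4 min; less 30 min break → 9 h 34 min
Fri: 10:17 AM–4:48 PM = 6 h 31 min; less 30 min break → 6 h 1 min
Sat: 10:41 AM–5:07 PM = 6 h 26 min; less 30 min break → 5 h 56 min
Thu reg 8 h 0 min / OT 1 h 34 min; Fri reg 6 h 1 min / OT 0 h 0 min; Sat reg 5 h 56 min / OT 0 h 0 min.
Totals: regular 19 h 57 min, overtime 1 h 34 min.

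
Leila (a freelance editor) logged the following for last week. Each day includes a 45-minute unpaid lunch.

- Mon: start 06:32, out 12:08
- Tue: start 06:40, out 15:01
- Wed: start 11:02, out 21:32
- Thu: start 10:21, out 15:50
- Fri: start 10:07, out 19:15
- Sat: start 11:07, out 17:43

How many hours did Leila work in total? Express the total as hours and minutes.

41 h 10 min

Mon: 06:32–12:08 = 5 h 36 min; less 45 min break → 4 h 51 min
Tue: 06:40–15:01 = 8 h 21 min; less 45 min break → 7 h 36 min
Wed: 11:02–21:32 = 10 h 30 min; less 45 min break → 9 h 45 min
Thu: 10:21–15:50 = 5 h 29 min; less 45 min break → 4 h 44 min
Fri: 10:07–19:15 = 9 h 8 min; less 45 min break → 8 h 23 min
Sat: 11:07–17:43 = 6 h 36 min; less 45 min break → 5 h 51 min
Total: 4 h 51 min + 7 h 36 min + 9 h 45 min + 4 h 44 min + 8 h 23 min + 5 h 51 min = 41 h 10 min.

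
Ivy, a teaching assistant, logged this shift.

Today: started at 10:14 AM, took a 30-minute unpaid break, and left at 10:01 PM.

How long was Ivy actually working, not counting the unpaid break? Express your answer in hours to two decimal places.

Today: 10:14 AM–10:01 PM = 11 h 47 min; less 30 min break → 11 h 17 min

11.28 hours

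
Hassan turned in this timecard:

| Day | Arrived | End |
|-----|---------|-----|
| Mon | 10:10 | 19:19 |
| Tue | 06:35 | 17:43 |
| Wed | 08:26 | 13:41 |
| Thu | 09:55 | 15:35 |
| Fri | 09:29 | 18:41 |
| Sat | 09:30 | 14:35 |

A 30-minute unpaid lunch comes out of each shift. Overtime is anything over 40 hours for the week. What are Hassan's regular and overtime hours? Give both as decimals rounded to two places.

Regular 40.00 hours, overtime 2.48 hours

Mon: 10:10–19:19 = 9 h 9 min; less 30 min break → 8 h 39 min
Tue: 06:35–17:43 = 11 h 8 min; less 30 min break → 10 h 38 min
Wed: 08:26–13:41 = 5 h 15 min; less 30 min break → 4 h 45 min
Thu: 09:55–15:35 = 5 h 40 min; less 30 min break → 5 h 10 min
Fri: 09:29–18:41 = 9 h 12 min; less 30 min break → 8 h 42 min
Sat: 09:30–14:35 = 5 h 5 min; less 30 min break → 4 h 35 min
Total worked: 42 h 29 min = 42.48 h.
Threshold 40 h → overtime 2 h 29 min, regular 40 h 0 min.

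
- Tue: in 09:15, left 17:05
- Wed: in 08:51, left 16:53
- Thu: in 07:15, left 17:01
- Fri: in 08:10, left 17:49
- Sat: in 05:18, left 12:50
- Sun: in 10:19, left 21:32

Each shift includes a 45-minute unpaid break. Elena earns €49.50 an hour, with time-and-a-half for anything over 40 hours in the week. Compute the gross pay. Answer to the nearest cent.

Tue: 09:15–17:05 = 7 h 50 min; less 45 min break → 7 h 5 min
Wed: 08:51–16:53 = 8 h 2 min; less 45 min break → 7 h 17 min
Thu: 07:15–17:01 = 9 h 46 min; less 45 min break → 9 h 1 min
Fri: 08:10–17:49 = 9 h 39 min; less 45 min break → 8 h 54 min
Sat: 05:18–12:50 = 7 h 32 min; less 45 min break → 6 h 47 min
Sun: 10:19–21:32 = 11 h 13 min; less 45 min break → 10 h 28 min
Total worked: 49 h 32 min = 2972 min.
Regular 40 h 0 min = 2400 min at €49.50/h; overtime 9 h 32 min = 572 min at €74.25/h.
Pay = (2400 × €49.50 + 572 × €74.25) ÷ 60 = €2687.85.

€2687.85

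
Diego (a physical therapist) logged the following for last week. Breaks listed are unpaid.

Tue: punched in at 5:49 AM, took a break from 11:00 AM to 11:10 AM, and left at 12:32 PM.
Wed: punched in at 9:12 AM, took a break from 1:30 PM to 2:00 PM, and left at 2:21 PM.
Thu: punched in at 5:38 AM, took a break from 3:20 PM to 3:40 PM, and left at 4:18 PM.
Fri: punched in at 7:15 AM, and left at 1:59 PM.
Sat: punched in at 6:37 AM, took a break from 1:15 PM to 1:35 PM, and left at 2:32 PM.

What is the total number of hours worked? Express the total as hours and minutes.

Tue: 5:49 AM–12:32 PM = 6 h 43 min; less 10 min break → 6 h 33 min
Wed: 9:12 AM–2:21 PM = 5 h 9 min; less 30 min break → 4 h 39 min
Thu: 5:38 AM–4:18 PM = 10 h 40 min; less 20 min break → 10 h 20 min
Fri: 7:15 AM–1:59 PM = 6 h 44 min
Sat: 6:37 AM–2:32 PM = 7 h 55 min; less 20 min break → 7 h 35 min
Total: 6 h 33 min + 4 h 39 min + 10 h 20 min + 6 h 44 min + 7 h 35 min = 35 h 51 min.

35 h 51 min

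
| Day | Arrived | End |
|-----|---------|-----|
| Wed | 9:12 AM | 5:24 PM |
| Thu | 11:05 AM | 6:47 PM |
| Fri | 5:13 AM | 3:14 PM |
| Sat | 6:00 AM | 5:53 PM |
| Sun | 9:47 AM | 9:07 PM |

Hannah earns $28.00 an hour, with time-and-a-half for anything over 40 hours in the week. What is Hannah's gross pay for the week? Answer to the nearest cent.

$1503.60

Wed: 9:12 AM–5:24 PM = 8 h 12 min
Thu: 11:05 AM–6:47 PM = 7 h 42 min
Fri: 5:13 AM–3:14 PM = 10 h 1 min
Sat: 6:00 AM–5:53 PM = 11 h 53 min
Sun: 9:47 AM–9:07 PM = 11 h 20 min
Total worked: 49 h 8 min = 2948 min.
Regular 40 h 0 min = 2400 min at $28.00/h; overtime 9 h 8 min = 548 min at $42.00/h.
Pay = (2400 × $28.00 + 548 × $42.00) ÷ 60 = $1503.60.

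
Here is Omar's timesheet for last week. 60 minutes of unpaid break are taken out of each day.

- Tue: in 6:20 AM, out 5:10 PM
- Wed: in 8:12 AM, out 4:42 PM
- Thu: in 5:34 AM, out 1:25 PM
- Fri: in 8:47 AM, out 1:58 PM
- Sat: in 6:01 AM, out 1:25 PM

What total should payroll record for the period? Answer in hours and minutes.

Tue: 6:20 AM–5:10 PM = 10 h 50 min; less 60 min break → 9 h 50 min
Wed: 8:12 AM–4:42 PM = 8 h 30 min; less 60 min break → 7 h 30 min
Thu: 5:34 AM–1:25 PM = 7 h 51 min; less 60 min break → 6 h 51 min
Fri: 8:47 AM–1:58 PM = 5 h 11 min; less 60 min break → 4 h 11 min
Sat: 6:01 AM–1:25 PM = 7 h 24 min; less 60 min break → 6 h 24 min
Total: 9 h 50 min + 7 h 30 min + 6 h 51 min + 4 h 11 min + 6 h 24 min = 34 h 46 min.

34 h 46 min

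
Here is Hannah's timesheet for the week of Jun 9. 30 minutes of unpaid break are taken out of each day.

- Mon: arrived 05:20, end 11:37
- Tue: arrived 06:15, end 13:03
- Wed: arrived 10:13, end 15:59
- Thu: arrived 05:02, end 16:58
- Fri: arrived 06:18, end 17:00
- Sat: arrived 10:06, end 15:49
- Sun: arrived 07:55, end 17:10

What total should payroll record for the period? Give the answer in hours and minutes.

Mon: 05:20–11:37 = 6 h 17 min; less 30 min break → 5 h 47 min
Tue: 06:15–13:03 = 6 h 48 min; less 30 min break → 6 h 18 min
Wed: 10:13–15:59 = 5 h 46 min; less 30 min break → 5 h 16 min
Thu: 05:02–16:58 = 11 h 56 min; less 30 min break → 11 h 26 min
Fri: 06:18–17:00 = 10 h 42 min; less 30 min break → 10 h 12 min
Sat: 10:06–15:49 = 5 h 43 min; less 30 min break → 5 h 13 min
Sun: 07:55–17:10 = 9 h 15 min; less 30 min break → 8 h 45 min
Total: 5 h 47 min + 6 h 18 min + 5 h 16 min + 11 h 26 min + 10 h 12 min + 5 h 13 min + 8 h 45 min = 52 h 57 min.

52 h 57 min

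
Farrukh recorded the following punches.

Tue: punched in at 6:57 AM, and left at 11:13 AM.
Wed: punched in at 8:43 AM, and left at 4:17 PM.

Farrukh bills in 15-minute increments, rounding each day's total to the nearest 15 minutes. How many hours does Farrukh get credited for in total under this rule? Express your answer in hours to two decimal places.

11.75 hours

Tue: 6:57 AM–11:13 AM = 4 h 16 min → rounds to 4 h 15 min
Wed: 8:43 AM–4:17 PM = 7 h 34 min → rounds to 7 h 30 min
Total credited: 11 h 45 min.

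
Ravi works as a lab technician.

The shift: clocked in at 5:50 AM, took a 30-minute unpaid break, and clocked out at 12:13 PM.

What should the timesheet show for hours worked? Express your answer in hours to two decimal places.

5.88 hours

The shift: 5:50 AM–12:13 PM = 6 h 23 min; less 30 min break → 5 h 53 min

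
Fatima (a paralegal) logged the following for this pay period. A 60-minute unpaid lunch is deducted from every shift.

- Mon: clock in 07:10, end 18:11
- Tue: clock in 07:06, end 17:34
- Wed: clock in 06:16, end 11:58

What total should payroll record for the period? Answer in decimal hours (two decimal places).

Mon: 07:10–18:11 = 11 h 1 min; less 60 min break → 10 h 1 min
Tue: 07:06–17:34 = 10 h 28 min; less 60 min break → 9 h 28 min
Wed: 06:16–11:58 = 5 h 42 min; less 60 min break → 4 h 42 min
Total: 10 h 1 min + 9 h 28 min + 4 h 42 min = 24 h 11 min.

24.18 hours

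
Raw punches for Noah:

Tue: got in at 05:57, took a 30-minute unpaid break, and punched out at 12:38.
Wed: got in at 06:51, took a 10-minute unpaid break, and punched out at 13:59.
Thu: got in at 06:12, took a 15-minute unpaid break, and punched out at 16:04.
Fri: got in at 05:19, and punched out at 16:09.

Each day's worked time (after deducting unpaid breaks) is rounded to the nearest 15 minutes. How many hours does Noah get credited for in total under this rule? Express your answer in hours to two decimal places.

Tue: 05:57–12:38 = 6 h 41 min − 30 min = 6 h 11 min → rounds to 6 h 15 min
Wed: 06:51–13:59 = 7 h 8 min − 10 min = 6 h 58 min → rounds to 7 h 0 min
Thu: 06:12–16:04 = 9 h 52 min − 15 min = 9 h 37 min → rounds to 9 h 30 min
Fri: 05:19–16:09 = 10 h 50 min → rounds to 10 h 45 min
Total credited: 33 h 30 min.

33.50 hours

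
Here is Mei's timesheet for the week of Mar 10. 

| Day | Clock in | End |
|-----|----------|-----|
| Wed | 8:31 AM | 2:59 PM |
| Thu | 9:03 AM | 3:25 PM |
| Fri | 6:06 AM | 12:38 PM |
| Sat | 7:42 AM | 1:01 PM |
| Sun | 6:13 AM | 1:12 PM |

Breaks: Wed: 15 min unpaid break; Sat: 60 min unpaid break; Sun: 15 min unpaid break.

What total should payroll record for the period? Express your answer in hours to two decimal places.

30.17 hours

Wed: 8:31 AM–2:59 PM = 6 h 28 min; less 15 min break → 6 h 13 min
Thu: 9:03 AM–3:25 PM = 6 h 22 min
Fri: 6:06 AM–12:38 PM = 6 h 32 min
Sat: 7:42 AM–1:01 PM = 5 h 19 min; less 60 min break → 4 h 19 min
Sun: 6:13 AM–1:12 PM = 6 h 59 min; less 15 min break → 6 h 44 min
Total: 6 h 13 min + 6 h 22 min + 6 h 32 min + 4 h 19 min + 6 h 44 min = 30 h 10 min.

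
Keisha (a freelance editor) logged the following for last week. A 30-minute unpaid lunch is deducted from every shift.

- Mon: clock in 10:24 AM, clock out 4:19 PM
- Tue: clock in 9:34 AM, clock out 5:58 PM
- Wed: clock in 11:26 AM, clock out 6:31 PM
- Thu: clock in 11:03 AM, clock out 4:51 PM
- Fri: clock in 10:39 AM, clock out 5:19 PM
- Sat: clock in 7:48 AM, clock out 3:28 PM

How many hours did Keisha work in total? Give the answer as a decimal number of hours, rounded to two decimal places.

Mon: 10:24 AM–4:19 PM = 5 h 55 min; less 30 min break → 5 h 25 min
Tue: 9:34 AM–5:58 PM = 8 h 24 min; less 30 min break → 7 h 54 min
Wed: 11:26 AM–6:31 PM = 7 h 5 min; less 30 min break → 6 h 35 min
Thu: 11:03 AM–4:51 PM = 5 h 48 min; less 30 min break → 5 h 18 min
Fri: 10:39 AM–5:19 PM = 6 h 40 min; less 30 min break → 6 h 10 min
Sat: 7:48 AM–3:28 PM = 7 h 40 min; less 30 min break → 7 h 10 min
Total: 5 h 25 min + 7 h 54 min + 6 h 35 min + 5 h 18 min + 6 h 10 min + 7 h 10 min = 38 h 32 min.

38.53 hours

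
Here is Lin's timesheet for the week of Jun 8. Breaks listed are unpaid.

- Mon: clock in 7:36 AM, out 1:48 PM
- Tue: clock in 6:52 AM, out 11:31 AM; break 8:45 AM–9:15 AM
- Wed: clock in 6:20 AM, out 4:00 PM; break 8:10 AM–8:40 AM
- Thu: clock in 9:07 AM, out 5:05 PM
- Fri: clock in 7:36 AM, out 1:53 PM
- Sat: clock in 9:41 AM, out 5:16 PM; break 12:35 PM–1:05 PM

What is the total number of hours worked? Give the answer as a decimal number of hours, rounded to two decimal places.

Mon: 7:36 AM–1:48 PM = 6 h 12 min
Tue: 6:52 AM–11:31 AM = 4 h 39 min; less 30 min break → 4 h 9 min
Wed: 6:20 AM–4:00 PM = 9 h 40 min; less 30 min break → 9 h 10 min
Thu: 9:07 AM–5:05 PM = 7 h 58 min
Fri: 7:36 AM–1:53 PM = 6 h 17 min
Sat: 9:41 AM–5:16 PM = 7 h 35 min; less 30 min break → 7 h 5 min
Total: 6 h 12 min + 4 h 9 min + 9 h 10 min + 7 h 58 min + 6 h 17 min + 7 h 5 min = 40 h 51 min.

40.85 hours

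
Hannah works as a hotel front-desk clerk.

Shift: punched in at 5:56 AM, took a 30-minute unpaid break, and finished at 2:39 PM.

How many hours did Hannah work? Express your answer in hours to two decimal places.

8.22 hours

Shift: 5:56 AM–2:39 PM = 8 h 43 min; less 30 min break → 8 h 13 min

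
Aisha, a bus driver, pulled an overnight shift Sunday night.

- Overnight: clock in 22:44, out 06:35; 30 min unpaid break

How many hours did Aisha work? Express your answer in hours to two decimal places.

Overnight: 22:44 → midnight = 1 h 16 min; midnight → 06:35 = 6 h 35 min; span 7 h 51 min; less 30 min break → 7 h 21 min

7.35 hours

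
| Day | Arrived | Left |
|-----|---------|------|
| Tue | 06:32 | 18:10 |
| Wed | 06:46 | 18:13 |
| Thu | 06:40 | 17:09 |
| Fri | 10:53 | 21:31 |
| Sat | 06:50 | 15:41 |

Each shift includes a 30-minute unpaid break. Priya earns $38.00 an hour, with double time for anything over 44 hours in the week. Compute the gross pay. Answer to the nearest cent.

$2169.80

Tue: 06:32–18:10 = 11 h 38 min; less 30 min break → 11 h 8 min
Wed: 06:46–18:13 = 11 h 27 min; less 30 min break → 10 h 57 min
Thu: 06:40–17:09 = 10 h 29 min; less 30 min break → 9 h 59 min
Fri: 10:53–21:31 = 10 h 38 min; less 30 min break → 10 h 8 min
Sat: 06:50–15:41 = 8 h 51 min; less 30 min break → 8 h 21 min
Total worked: 50 h 33 min = 3033 min.
Regular 44 h 0 min = 2640 min at $38.00/h; overtime 6 h 33 min = 393 min at $76.00/h.
Pay = (2640 × $38.00 + 393 × $76.00) ÷ 60 = $2169.80.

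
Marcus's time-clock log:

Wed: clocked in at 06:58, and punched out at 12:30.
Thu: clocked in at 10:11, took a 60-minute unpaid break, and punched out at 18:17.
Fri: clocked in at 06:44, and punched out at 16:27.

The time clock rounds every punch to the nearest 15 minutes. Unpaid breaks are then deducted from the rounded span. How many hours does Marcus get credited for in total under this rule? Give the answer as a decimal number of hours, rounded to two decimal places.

Wed: in 06:58→07:00, out 12:30→12:30; 5 h 30 min
Thu: in 10:11→10:15, out 18:17→18:15; 8 h 0 min − 60 min = 7 h 0 min
Fri: in 06:44→06:45, out 16:27→16:30; 9 h 45 min
Total credited: 22 h 15 min.

22.25 hours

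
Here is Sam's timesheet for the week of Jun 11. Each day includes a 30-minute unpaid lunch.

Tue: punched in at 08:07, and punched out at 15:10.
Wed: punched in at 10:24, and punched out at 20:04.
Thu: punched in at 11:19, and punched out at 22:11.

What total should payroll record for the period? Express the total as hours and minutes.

26 h 5 min

Tue: 08:07–15:10 = 7 h 3 min; less 30 min break → 6 h 33 min
Wed: 10:24–20:04 = 9 h 40 min; less 30 min break → 9 h 10 min
Thu: 11:19–22:11 = 10 h 52 min; less 30 min break → 10 h 22 min
Total: 6 h 33 min + 9 h 10 min + 10 h 22 min = 26 h 5 min.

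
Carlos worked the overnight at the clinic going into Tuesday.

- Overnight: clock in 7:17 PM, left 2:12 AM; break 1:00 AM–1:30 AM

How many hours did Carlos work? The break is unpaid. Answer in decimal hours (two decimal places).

6.42 hours

Overnight: 7:17 PM → midnight = 4 h 43 min; midnight → 2:12 AM = 2 h 12 min; span 6 h 55 min; less 30 min break → 6 h 25 min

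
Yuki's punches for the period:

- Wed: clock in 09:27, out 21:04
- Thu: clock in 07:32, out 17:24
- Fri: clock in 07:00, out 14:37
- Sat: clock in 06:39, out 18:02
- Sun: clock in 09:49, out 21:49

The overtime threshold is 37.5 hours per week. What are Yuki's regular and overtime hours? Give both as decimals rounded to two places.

Regular 37.50 hours, overtime 14.98 hours

Wed: 09:27–21:04 = 11 h 37 min
Thu: 07:32–17:24 = 9 h 52 min
Fri: 07:00–14:37 = 7 h 37 min
Sat: 06:39–18:02 = 11 h 23 min
Sun: 09:49–21:49 = 12 h 0 min
Total worked: 52 h 29 min = 52.48 h.
Threshold 37.5 h → overtime 14 h 59 min, regular 37 h 30 min.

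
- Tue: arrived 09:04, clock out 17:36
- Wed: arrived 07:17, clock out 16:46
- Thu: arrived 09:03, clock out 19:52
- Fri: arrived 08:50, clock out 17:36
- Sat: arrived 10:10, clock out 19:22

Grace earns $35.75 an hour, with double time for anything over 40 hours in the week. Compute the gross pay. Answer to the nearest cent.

Tue: 09:04–17:36 = 8 h 32 min
Wed: 07:17–16:46 = 9 h 29 min
Thu: 09:03–19:52 = 10 h 49 min
Fri: 08:50–17:36 = 8 h 46 min
Sat: 10:10–19:22 = 9 h 12 min
Total worked: 46 h 48 min = 2808 min.
Regular 40 h 0 min = 2400 min at $35.75/h; overtime 6 h 48 min = 408 min at $71.50/h.
Pay = (2400 × $35.75 + 408 × $71.50) ÷ 60 = $1916.20.

$1916.20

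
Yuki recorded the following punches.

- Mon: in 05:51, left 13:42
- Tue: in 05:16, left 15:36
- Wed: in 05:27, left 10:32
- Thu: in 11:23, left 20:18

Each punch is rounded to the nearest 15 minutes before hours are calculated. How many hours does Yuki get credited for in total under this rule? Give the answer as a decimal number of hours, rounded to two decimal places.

Mon: in 05:51→05:45, out 13:42→13:45; 8 h 0 min
Tue: in 05:16→05:15, out 15:36→15:30; 10 h 15 min
Wed: in 05:27→05:30, out 10:32→10:30; 5 h 0 min
Thu: in 11:23→11:30, out 20:18→20:15; 8 h 45 min
Total credited: 32 h 0 min.

32.00 hours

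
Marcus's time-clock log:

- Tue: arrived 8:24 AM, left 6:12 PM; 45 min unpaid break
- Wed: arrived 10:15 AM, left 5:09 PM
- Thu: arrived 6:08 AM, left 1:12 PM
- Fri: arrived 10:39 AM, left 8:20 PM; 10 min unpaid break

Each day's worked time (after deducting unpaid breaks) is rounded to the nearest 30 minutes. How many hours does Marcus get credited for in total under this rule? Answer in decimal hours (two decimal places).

32.50 hours

Tue: 8:24 AM–6:12 PM = 9 h 48 min − 45 min = 9 h 3 min → rounds to 9 h 0 min
Wed: 10:15 AM–5:09 PM = 6 h 54 min → rounds to 7 h 0 min
Thu: 6:08 AM–1:12 PM = 7 h 4 min → rounds to 7 h 0 min
Fri: 10:39 AM–8:20 PM = 9 h 41 min − 10 min = 9 h 31 min → rounds to 9 h 30 min
Total credited: 32 h 30 min.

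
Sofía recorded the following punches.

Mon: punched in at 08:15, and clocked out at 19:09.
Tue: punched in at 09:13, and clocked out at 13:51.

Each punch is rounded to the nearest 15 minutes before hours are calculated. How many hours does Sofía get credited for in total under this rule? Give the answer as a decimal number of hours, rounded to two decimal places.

15.50 hours

Mon: in 08:15→08:15, out 19:09→19:15; 11 h 0 min
Tue: in 09:13→09:15, out 13:51→13:45; 4 h 30 min
Total credited: 15 h 30 min.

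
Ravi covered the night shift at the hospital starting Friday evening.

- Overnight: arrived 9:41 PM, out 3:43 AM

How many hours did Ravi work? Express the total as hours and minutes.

6 h 2 min

Overnight: 9:41 PM → midnight = 2 h 19 min; midnight → 3:43 AM = 3 h 43 min; span 6 h 2 min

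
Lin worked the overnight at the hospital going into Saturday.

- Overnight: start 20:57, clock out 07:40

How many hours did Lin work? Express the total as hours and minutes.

10 h 43 min

Overnight: 20:57 → midnight = 3 h 3 min; midnight → 07:40 = 7 h 40 min; span 10 h 43 min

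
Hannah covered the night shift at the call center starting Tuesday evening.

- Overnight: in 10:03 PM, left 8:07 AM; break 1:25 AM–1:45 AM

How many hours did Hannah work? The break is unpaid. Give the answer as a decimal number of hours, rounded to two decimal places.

Overnight: 10:03 PM → midnight = 1 h 57 min; midnight → 8:07 AM = 8 h 7 min; span 10 h 4 min; less 20 min break → 9 h 44 min

9.73 hours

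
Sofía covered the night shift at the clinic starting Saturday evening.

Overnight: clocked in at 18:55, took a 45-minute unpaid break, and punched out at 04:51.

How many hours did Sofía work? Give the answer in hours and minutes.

9 h 11 min

Overnight: 18:55 → midnight = 5 h 5 min; midnight → 04:51 = 4 h 51 min; span 9 h 56 min; less 45 min break → 9 h 11 min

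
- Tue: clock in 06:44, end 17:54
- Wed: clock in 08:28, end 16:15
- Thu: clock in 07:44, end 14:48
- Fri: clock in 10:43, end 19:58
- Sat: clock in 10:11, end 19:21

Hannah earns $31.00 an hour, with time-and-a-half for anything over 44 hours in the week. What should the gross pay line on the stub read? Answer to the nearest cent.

$1384.15

Tue: 06:44–17:54 = 11 h 10 min
Wed: 08:28–16:15 = 7 h 47 min
Thu: 07:44–14:48 = 7 h 4 min
Fri: 10:43–19:58 = 9 h 15 min
Sat: 10:11–19:21 = 9 h 10 min
Total worked: 44 h 26 min = 2666 min.
Regular 44 h 0 min = 2640 min at $31.00/h; overtime 0 h 26 min = 26 min at $46.50/h.
Pay = (2640 × $31.00 + 26 × $46.50) ÷ 60 = $1384.15.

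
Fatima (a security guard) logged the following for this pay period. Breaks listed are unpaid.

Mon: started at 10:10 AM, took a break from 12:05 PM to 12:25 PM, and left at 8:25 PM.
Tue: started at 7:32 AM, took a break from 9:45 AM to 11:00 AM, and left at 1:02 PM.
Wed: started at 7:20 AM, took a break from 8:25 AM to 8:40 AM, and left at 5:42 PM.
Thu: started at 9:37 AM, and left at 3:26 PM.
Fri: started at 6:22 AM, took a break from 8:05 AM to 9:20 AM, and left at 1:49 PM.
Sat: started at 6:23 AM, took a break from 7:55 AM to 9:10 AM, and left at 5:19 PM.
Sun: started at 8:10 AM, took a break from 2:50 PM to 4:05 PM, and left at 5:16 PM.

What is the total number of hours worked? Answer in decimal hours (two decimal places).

53.83 hours

Mon: 10:10 AM–8:25 PM = 10 h 15 min; less 20 min break → 9 h 55 min
Tue: 7:32 AM–1:02 PM = 5 h 30 min; less 75 min break → 4 h 15 min
Wed: 7:20 AM–5:42 PM = 10 h 22 min; less 15 min break → 10 h 7 min
Thu: 9:37 AM–3:26 PM = 5 h 49 min
Fri: 6:22 AM–1:49 PM = 7 h 27 min; less 75 min break → 6 h 12 min
Sat: 6:23 AM–5:19 PM = 10 h 56 min; less 75 min break → 9 h 41 min
Sun: 8:10 AM–5:16 PM = 9 h 6 min; less 75 min break → 7 h 51 min
Total: 9 h 55 min + 4 h 15 min + 10 h 7 min + 5 h 49 min + 6 h 12 min + 9 h 41 min + 7 h 51 min = 53 h 50 min.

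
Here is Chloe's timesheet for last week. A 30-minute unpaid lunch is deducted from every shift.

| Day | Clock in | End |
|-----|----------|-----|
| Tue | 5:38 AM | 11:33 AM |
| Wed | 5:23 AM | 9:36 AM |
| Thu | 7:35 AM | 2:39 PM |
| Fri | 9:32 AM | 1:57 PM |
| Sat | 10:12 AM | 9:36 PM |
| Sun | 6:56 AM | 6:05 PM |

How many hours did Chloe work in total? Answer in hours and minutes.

41 h 10 min

Tue: 5:38 AM–11:33 AM = 5 h 55 min; less 30 min break → 5 h 25 min
Wed: 5:23 AM–9:36 AM = 4 h 13 min; less 30 min break → 3 h 43 min
Thu: 7:35 AM–2:39 PM = 7 h 4 min; less 30 min break → 6 h 34 min
Fri: 9:32 AM–1:57 PM = 4 h 25 min; less 30 min break → 3 h 55 min
Sat: 10:12 AM–9:36 PM = 11 h 24 min; less 30 min break → 10 h 54 min
Sun: 6:56 AM–6:05 PM = 11 h 9 min; less 30 min break → 10 h 39 min
Total: 5 h 25 min + 3 h 43 min + 6 h 34 min + 3 h 55 min + 10 h 54 min + 10 h 39 min = 41 h 10 min.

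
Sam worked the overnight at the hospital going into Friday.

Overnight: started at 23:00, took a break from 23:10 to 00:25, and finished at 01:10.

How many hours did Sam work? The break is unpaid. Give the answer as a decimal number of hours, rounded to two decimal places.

Overnight: 23:00 → midnight = 1 h 0 min; midnight → 01:10 = 1 h 10 min; span 2 h 10 min; less 75 min break → 0 h 55 min

0.92 hours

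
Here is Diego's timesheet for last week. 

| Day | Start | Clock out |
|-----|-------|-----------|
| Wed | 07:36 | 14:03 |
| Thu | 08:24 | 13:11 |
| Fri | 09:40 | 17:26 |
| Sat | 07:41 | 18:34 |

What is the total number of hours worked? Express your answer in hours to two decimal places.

29.88 hours

Wed: 07:36–14:03 = 6 h 27 min
Thu: 08:24–13:11 = 4 h 47 min
Fri: 09:40–17:26 = 7 h 46 min
Sat: 07:41–18:34 = 10 h 53 min
Total: 6 h 27 min + 4 h 47 min + 7 h 46 min + 10 h 53 min = 29 h 53 min.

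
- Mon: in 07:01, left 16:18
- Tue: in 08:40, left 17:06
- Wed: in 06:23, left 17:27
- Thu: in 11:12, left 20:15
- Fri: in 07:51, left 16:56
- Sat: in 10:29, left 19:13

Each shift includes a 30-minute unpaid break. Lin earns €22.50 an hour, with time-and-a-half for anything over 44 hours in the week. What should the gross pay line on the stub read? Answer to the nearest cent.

Mon: 07:01–16:18 = 9 h 17 min; less 30 min break → 8 h 47 min
Tue: 08:40–17:06 = 8 h 26 min; less 30 min break → 7 h 56 min
Wed: 06:23–17:27 = 11 h 4 min; less 30 min break → 10 h 34 min
Thu: 11:12–20:15 = 9 h 3 min; less 30 min break → 8 h 33 min
Fri: 07:51–16:56 = 9 h 5 min; less 30 min break → 8 h 35 min
Sat: 10:29–19:13 = 8 h 44 min; less 30 min break → 8 h 14 min
Total worked: 52 h 39 min = 3159 min.
Regular 44 h 0 min = 2640 min at €22.50/h; overtime 8 h 39 min = 519 min at €33.75/h.
Pay = (2640 × €22.50 + 519 × €33.75) ÷ 60 = €1281.94.

€1281.94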